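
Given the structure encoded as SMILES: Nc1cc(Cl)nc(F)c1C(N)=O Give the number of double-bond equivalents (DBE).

5

Molecular formula: C6H5ClFN3O.
DoU = (2C + 2 + N − H − X) / 2, where X is the halogen count and O/S are ignored.
    = (2·6 + 2 + 3 − 5 − 2) / 2 = 10 / 2 = 5.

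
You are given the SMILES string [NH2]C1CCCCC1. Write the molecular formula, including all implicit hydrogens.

Walk through each heavy atom and fill implicit hydrogens from standard valence (C 4, N 3, O 2, S 2, halogen 1):
  atom 1: N with explicit H count 2
  atom 2: C, bond orders sum to 3 (valence 4) → 1 H
  atom 3: C, bond orders sum to 2 (valence 4) → 2 H
  atom 4: C, bond orders sum to 2 (valence 4) → 2 H
  atom 5: C, bond orders sum to 2 (valence 4) → 2 H
  atom 6: C, bond orders sum to 2 (valence 4) → 2 H
  atom 7: C, bond orders sum to 2 (valence 4) → 2 H
Totals → C:6, H:13, N:1.

C6H13N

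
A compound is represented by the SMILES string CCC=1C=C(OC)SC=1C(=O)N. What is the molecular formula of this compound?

C8H11NO2S

Walk through each heavy atom and fill implicit hydrogens from standard valence (C 4, N 3, O 2, S 2, halogen 1):
  atom 1: C, bond orders sum to 1 (valence 4) → 3 H
  atom 2: C, bond orders sum to 2 (valence 4) → 2 H
  atom 3: C, bond orders sum to 4 (valence 4) → 0 H
  atom 4: C, bond orders sum to 3 (valence 4) → 1 H
  atom 5: C, bond orders sum to 4 (valence 4) → 0 H
  atom 6: O, bond orders sum to 2 (valence 2) → 0 H
  atom 7: C, bond orders sum to 1 (valence 4) → 3 H
  atom 8: S, bond orders sum to 2 (valence 2) → 0 H
  atom 9: C, bond orders sum to 4 (valence 4) → 0 H
  atom 10: C, bond orders sum to 4 (valence 4) → 0 H
  atom 11: O, bond orders sum to 2 (valence 2) → 0 H
  atom 12: N, bond orders sum to 1 (valence 3) → 2 H
Totals → C:8, H:11, N:1, O:2, S:1.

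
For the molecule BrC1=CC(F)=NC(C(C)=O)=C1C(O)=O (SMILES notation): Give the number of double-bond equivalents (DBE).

6

Molecular formula: C8H5BrFNO3.
DoU = (2C + 2 + N − H − X) / 2, where X is the halogen count and O/S are ignored.
    = (2·8 + 2 + 1 − 5 − 2) / 2 = 12 / 2 = 6.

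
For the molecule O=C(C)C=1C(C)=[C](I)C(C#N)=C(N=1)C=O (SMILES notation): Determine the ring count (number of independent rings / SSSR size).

1

In SMILES, each pair of matching ring-closure digits denotes one ring-closing bond; the number of such bonds equals the number of independent rings.
Ring-closure bonds here: 1.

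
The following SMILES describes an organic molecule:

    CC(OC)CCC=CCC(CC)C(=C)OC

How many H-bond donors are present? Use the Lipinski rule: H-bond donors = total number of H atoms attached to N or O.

0

Donors: find every N or O and count the H atoms it carries.
  atom 3 (O): bond orders sum to 2 → 0 H
  atom 15 (O): bond orders sum to 2 → 0 H
Lipinski HBD = 0.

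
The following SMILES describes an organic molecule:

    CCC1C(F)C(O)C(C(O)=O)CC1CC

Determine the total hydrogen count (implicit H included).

Walk through each heavy atom and fill implicit hydrogens from standard valence (C 4, N 3, O 2, S 2, halogen 1):
  atom 1: C, bond orders sum to 1 (valence 4) → 3 H
  atom 2: C, bond orders sum to 2 (valence 4) → 2 H
  atom 3: C, bond orders sum to 3 (valence 4) → 1 H
  atom 4: C, bond orders sum to 3 (valence 4) → 1 H
  atom 5: F (halogen, monovalent) → 0 H
  atom 6: C, bond orders sum to 3 (valence 4) → 1 H
  atom 7: O, bond orders sum to 1 (valence 2) → 1 H
  atom 8: C, bond orders sum to 3 (valence 4) → 1 H
  atom 9: C, bond orders sum to 4 (valence 4) → 0 H
  atom 10: O, bond orders sum to 1 (valence 2) → 1 H
  atom 11: O, bond orders sum to 2 (valence 2) → 0 H
  atom 12: C, bond orders sum to 2 (valence 4) → 2 H
  atom 13: C, bond orders sum to 3 (valence 4) → 1 H
  atom 14: C, bond orders sum to 2 (valence 4) → 2 H
  atom 15: C, bond orders sum to 1 (valence 4) → 3 H
Total hydrogens: 19.

19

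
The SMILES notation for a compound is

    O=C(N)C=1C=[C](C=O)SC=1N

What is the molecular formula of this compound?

Walk through each heavy atom and fill implicit hydrogens from standard valence (C 4, N 3, O 2, S 2, halogen 1):
  atom 1: O, bond orders sum to 2 (valence 2) → 0 H
  atom 2: C, bond orders sum to 4 (valence 4) → 0 H
  atom 3: N, bond orders sum to 1 (valence 3) → 2 H
  atom 4: C, bond orders sum to 4 (valence 4) → 0 H
  atom 5: C, bond orders sum to 3 (valence 4) → 1 H
  atom 6: C with explicit H count 0
  atom 7: C, bond orders sum to 3 (valence 4) → 1 H
  atom 8: O, bond orders sum to 2 (valence 2) → 0 H
  atom 9: S, bond orders sum to 2 (valence 2) → 0 H
  atom 10: C, bond orders sum to 4 (valence 4) → 0 H
  atom 11: N, bond orders sum to 1 (valence 3) → 2 H
Totals → C:6, H:6, N:2, O:2, S:1.

C6H6N2O2S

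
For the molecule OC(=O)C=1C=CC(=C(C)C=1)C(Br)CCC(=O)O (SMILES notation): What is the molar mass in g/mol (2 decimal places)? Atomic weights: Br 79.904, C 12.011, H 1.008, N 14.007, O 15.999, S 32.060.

First, the molecular formula is C12H13BrO4 (counting implicit H from valence).
  Br: 1 × 79.904 = 79.904
  C: 12 × 12.011 = 144.132
  H: 13 × 1.008 = 13.104
  O: 4 × 15.999 = 63.996
Sum: 1×79.904 + 12×12.011 + 13×1.008 + 4×15.999 = 301.136 → 301.14 g/mol.

301.14 g/mol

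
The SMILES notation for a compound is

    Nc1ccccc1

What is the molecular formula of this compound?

Walk through each heavy atom and fill implicit hydrogens from standard valence (C 4, N 3, O 2, S 2, halogen 1); for lowercase aromatic atoms, an aromatic c carries 1 H when it has two neighbours and 0 H with three, and aromatic n carries 0 H:
  atom 1: N, bond orders sum to 1 (valence 3) → 2 H
  atom 2: aromatic c, 3 neighbours → 0 H
  atom 3: aromatic c, 2 neighbours → 1 H
  atom 4: aromatic c, 2 neighbours → 1 H
  atom 5: aromatic c, 2 neighbours → 1 H
  atom 6: aromatic c, 2 neighbours → 1 H
  atom 7: aromatic c, 2 neighbours → 1 H
Totals → C:6, H:7, N:1.
In Hill order: C6H7N.

C6H7N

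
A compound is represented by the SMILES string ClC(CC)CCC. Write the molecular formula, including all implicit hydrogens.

C6H13Cl

Walk through each heavy atom and fill implicit hydrogens from standard valence (C 4, N 3, O 2, S 2, halogen 1):
  atom 1: Cl (halogen, monovalent) → 0 H
  atom 2: C, bond orders sum to 3 (valence 4) → 1 H
  atom 3: C, bond orders sum to 2 (valence 4) → 2 H
  atom 4: C, bond orders sum to 1 (valence 4) → 3 H
  atom 5: C, bond orders sum to 2 (valence 4) → 2 H
  atom 6: C, bond orders sum to 2 (valence 4) → 2 H
  atom 7: C, bond orders sum to 1 (valence 4) → 3 H
Totals → C:6, H:13, Cl:1.
In Hill order: C6H13Cl.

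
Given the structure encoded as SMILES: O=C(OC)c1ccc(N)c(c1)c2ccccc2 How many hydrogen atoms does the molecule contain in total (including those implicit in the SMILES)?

13

Walk through each heavy atom and fill implicit hydrogens from standard valence (C 4, N 3, O 2, S 2, halogen 1); for lowercase aromatic atoms, an aromatic c carries 1 H when it has two neighbours and 0 H with three, and aromatic n carries 0 H:
  atom 1: O, bond orders sum to 2 (valence 2) → 0 H
  atom 2: C, bond orders sum to 4 (valence 4) → 0 H
  atom 3: O, bond orders sum to 2 (valence 2) → 0 H
  atom 4: C, bond orders sum to 1 (valence 4) → 3 H
  atom 5: aromatic c, 3 neighbours → 0 H
  atom 6: aromatic c, 2 neighbours → 1 H
  atom 7: aromatic c, 2 neighbours → 1 H
  atom 8: aromatic c, 3 neighbours → 0 H
  atom 9: N, bond orders sum to 1 (valence 3) → 2 H
  atom 10: aromatic c, 3 neighbours → 0 H
  atom 11: aromatic c, 2 neighbours → 1 H
  atom 12: aromatic c, 3 neighbours → 0 H
  atom 13: aromatic c, 2 neighbours → 1 H
  atom 14: aromatic c, 2 neighbours → 1 H
  atom 15: aromatic c, 2 neighbours → 1 H
  atom 16: aromatic c, 2 neighbours → 1 H
  atom 17: aromatic c, 2 neighbours → 1 H
Total hydrogens: 13.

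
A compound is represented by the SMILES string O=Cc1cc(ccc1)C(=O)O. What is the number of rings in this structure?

In SMILES, each pair of matching ring-closure digits denotes one ring-closing bond; the number of such bonds equals the number of independent rings.
Ring-closure bonds here: 1.

1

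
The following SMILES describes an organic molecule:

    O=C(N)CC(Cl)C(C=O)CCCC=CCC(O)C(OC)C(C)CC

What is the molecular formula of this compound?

C18H32ClNO4

Walk through each heavy atom and fill implicit hydrogens from standard valence (C 4, N 3, O 2, S 2, halogen 1):
  atom 1: O, bond orders sum to 2 (valence 2) → 0 H
  atom 2: C, bond orders sum to 4 (valence 4) → 0 H
  atom 3: N, bond orders sum to 1 (valence 3) → 2 H
  atom 4: C, bond orders sum to 2 (valence 4) → 2 H
  atom 5: C, bond orders sum to 3 (valence 4) → 1 H
  atom 6: Cl (halogen, monovalent) → 0 H
  atom 7: C, bond orders sum to 3 (valence 4) → 1 H
  atom 8: C, bond orders sum to 3 (valence 4) → 1 H
  atom 9: O, bond orders sum to 2 (valence 2) → 0 H
  atom 10: C, bond orders sum to 2 (valence 4) → 2 H
  atom 11: C, bond orders sum to 2 (valence 4) → 2 H
  atom 12: C, bond orders sum to 2 (valence 4) → 2 H
  atom 13: C, bond orders sum to 3 (valence 4) → 1 H
  atom 14: C, bond orders sum to 3 (valence 4) → 1 H
  atom 15: C, bond orders sum to 2 (valence 4) → 2 H
  atom 16: C, bond orders sum to 3 (valence 4) → 1 H
  atom 17: O, bond orders sum to 1 (valence 2) → 1 H
  atom 18: C, bond orders sum to 3 (valence 4) → 1 H
  atom 19: O, bond orders sum to 2 (valence 2) → 0 H
  atom 20: C, bond orders sum to 1 (valence 4) → 3 H
  atom 21: C, bond orders sum to 3 (valence 4) → 1 H
  atom 22: C, bond orders sum to 1 (valence 4) → 3 H
  atom 23: C, bond orders sum to 2 (valence 4) → 2 H
  atom 24: C, bond orders sum to 1 (valence 4) → 3 H
Totals → C:18, H:32, Cl:1, N:1, O:4.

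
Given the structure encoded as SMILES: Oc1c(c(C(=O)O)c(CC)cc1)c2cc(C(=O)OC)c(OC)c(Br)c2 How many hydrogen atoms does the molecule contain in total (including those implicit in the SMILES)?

17

Walk through each heavy atom and fill implicit hydrogens from standard valence (C 4, N 3, O 2, S 2, halogen 1); for lowercase aromatic atoms, an aromatic c carries 1 H when it has two neighbours and 0 H with three, and aromatic n carries 0 H:
  atom 1: O, bond orders sum to 1 (valence 2) → 1 H
  atom 2: aromatic c, 3 neighbours → 0 H
  atom 3: aromatic c, 3 neighbours → 0 H
  atom 4: aromatic c, 3 neighbours → 0 H
  atom 5: C, bond orders sum to 4 (valence 4) → 0 H
  atom 6: O, bond orders sum to 2 (valence 2) → 0 H
  atom 7: O, bond orders sum to 1 (valence 2) → 1 H
  atom 8: aromatic c, 3 neighbours → 0 H
  atom 9: C, bond orders sum to 2 (valence 4) → 2 H
  atom 10: C, bond orders sum to 1 (valence 4) → 3 H
  atom 11: aromatic c, 2 neighbours → 1 H
  atom 12: aromatic c, 2 neighbours → 1 H
  atom 13: aromatic c, 3 neighbours → 0 H
  atom 14: aromatic c, 2 neighbours → 1 H
  atom 15: aromatic c, 3 neighbours → 0 H
  atom 16: C, bond orders sum to 4 (valence 4) → 0 H
  atom 17: O, bond orders sum to 2 (valence 2) → 0 H
  atom 18: O, bond orders sum to 2 (valence 2) → 0 H
  atom 19: C, bond orders sum to 1 (valence 4) → 3 H
  atom 20: aromatic c, 3 neighbours → 0 H
  atom 21: O, bond orders sum to 2 (valence 2) → 0 H
  atom 22: C, bond orders sum to 1 (valence 4) → 3 H
  atom 23: aromatic c, 3 neighbours → 0 H
  atom 24: Br (halogen, monovalent) → 0 H
  atom 25: aromatic c, 2 neighbours → 1 H
Total hydrogens: 17.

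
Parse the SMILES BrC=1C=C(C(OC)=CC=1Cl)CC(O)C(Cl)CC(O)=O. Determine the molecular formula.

C12H13BrCl2O4

Walk through each heavy atom and fill implicit hydrogens from standard valence (C 4, N 3, O 2, S 2, halogen 1):
  atom 1: Br (halogen, monovalent) → 0 H
  atom 2: C, bond orders sum to 4 (valence 4) → 0 H
  atom 3: C, bond orders sum to 3 (valence 4) → 1 H
  atom 4: C, bond orders sum to 4 (valence 4) → 0 H
  atom 5: C, bond orders sum to 4 (valence 4) → 0 H
  atom 6: O, bond orders sum to 2 (valence 2) → 0 H
  atom 7: C, bond orders sum to 1 (valence 4) → 3 H
  atom 8: C, bond orders sum to 3 (valence 4) → 1 H
  atom 9: C, bond orders sum to 4 (valence 4) → 0 H
  atom 10: Cl (halogen, monovalent) → 0 H
  atom 11: C, bond orders sum to 2 (valence 4) → 2 H
  atom 12: C, bond orders sum to 3 (valence 4) → 1 H
  atom 13: O, bond orders sum to 1 (valence 2) → 1 H
  atom 14: C, bond orders sum to 3 (valence 4) → 1 H
  atom 15: Cl (halogen, monovalent) → 0 H
  atom 16: C, bond orders sum to 2 (valence 4) → 2 H
  atom 17: C, bond orders sum to 4 (valence 4) → 0 H
  atom 18: O, bond orders sum to 1 (valence 2) → 1 H
  atom 19: O, bond orders sum to 2 (valence 2) → 0 H
Totals → C:12, H:13, Br:1, Cl:2, O:4.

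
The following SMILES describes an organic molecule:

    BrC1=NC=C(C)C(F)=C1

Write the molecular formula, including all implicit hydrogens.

Walk through each heavy atom and fill implicit hydrogens from standard valence (C 4, N 3, O 2, S 2, halogen 1):
  atom 1: Br (halogen, monovalent) → 0 H
  atom 2: C, bond orders sum to 4 (valence 4) → 0 H
  atom 3: N, bond orders sum to 3 (valence 3) → 0 H
  atom 4: C, bond orders sum to 3 (valence 4) → 1 H
  atom 5: C, bond orders sum to 4 (valence 4) → 0 H
  atom 6: C, bond orders sum to 1 (valence 4) → 3 H
  atom 7: C, bond orders sum to 4 (valence 4) → 0 H
  atom 8: F (halogen, monovalent) → 0 H
  atom 9: C, bond orders sum to 3 (valence 4) → 1 H
Totals → C:6, H:5, Br:1, F:1, N:1.

C6H5BrFN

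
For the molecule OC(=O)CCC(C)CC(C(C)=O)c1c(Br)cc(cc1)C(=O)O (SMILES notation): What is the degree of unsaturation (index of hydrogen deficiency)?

7

Molecular formula: C16H19BrO5.
DoU = (2C + 2 + N − H − X) / 2, where X is the halogen count and O/S are ignored.
    = (2·16 + 2 + 0 − 19 − 1) / 2 = 14 / 2 = 7.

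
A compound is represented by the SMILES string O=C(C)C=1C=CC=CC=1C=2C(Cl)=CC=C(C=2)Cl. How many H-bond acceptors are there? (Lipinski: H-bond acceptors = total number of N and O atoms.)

1

N atoms: 0; O atoms: 1.
Lipinski HBA = 0 + 1 = 1.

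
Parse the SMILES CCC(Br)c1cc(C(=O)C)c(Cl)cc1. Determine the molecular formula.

C11H12BrClO

Walk through each heavy atom and fill implicit hydrogens from standard valence (C 4, N 3, O 2, S 2, halogen 1); for lowercase aromatic atoms, an aromatic c carries 1 H when it has two neighbours and 0 H with three, and aromatic n carries 0 H:
  atom 1: C, bond orders sum to 1 (valence 4) → 3 H
  atom 2: C, bond orders sum to 2 (valence 4) → 2 H
  atom 3: C, bond orders sum to 3 (valence 4) → 1 H
  atom 4: Br (halogen, monovalent) → 0 H
  atom 5: aromatic c, 3 neighbours → 0 H
  atom 6: aromatic c, 2 neighbours → 1 H
  atom 7: aromatic c, 3 neighbours → 0 H
  atom 8: C, bond orders sum to 4 (valence 4) → 0 H
  atom 9: O, bond orders sum to 2 (valence 2) → 0 H
  atom 10: C, bond orders sum to 1 (valence 4) → 3 H
  atom 11: aromatic c, 3 neighbours → 0 H
  atom 12: Cl (halogen, monovalent) → 0 H
  atom 13: aromatic c, 2 neighbours → 1 H
  atom 14: aromatic c, 2 neighbours → 1 H
Totals → C:11, H:12, Br:1, Cl:1, O:1.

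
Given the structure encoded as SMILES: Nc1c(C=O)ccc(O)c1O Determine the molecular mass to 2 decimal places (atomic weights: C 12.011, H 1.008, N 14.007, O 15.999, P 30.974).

First, the molecular formula is C7H7NO3 (counting implicit H from valence).
  C: 7 × 12.011 = 84.077
  H: 7 × 1.008 = 7.056
  N: 1 × 14.007 = 14.007
  O: 3 × 15.999 = 47.997
Sum: 7×12.011 + 7×1.008 + 1×14.007 + 3×15.999 = 153.137 → 153.14 g/mol.

153.14 g/mol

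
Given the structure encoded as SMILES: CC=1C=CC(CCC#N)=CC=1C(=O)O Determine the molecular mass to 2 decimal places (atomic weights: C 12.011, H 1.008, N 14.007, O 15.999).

First, the molecular formula is C11H11NO2 (counting implicit H from valence).
  C: 11 × 12.011 = 132.121
  H: 11 × 1.008 = 11.088
  N: 1 × 14.007 = 14.007
  O: 2 × 15.999 = 31.998
Sum: 11×12.011 + 11×1.008 + 1×14.007 + 2×15.999 = 189.214 → 189.21 g/mol.

189.21 g/mol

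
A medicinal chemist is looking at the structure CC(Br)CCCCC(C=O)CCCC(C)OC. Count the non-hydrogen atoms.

Every atom symbol written in the SMILES (organic subset) is one heavy atom; implicit H are not written.
Heavy atoms by element → Br:1, C:14, O:2.
Total: 17.

17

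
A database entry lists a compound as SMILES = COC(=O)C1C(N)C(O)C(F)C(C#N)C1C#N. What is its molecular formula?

C10H12FN3O3

Walk through each heavy atom and fill implicit hydrogens from standard valence (C 4, N 3, O 2, S 2, halogen 1):
  atom 1: C, bond orders sum to 1 (valence 4) → 3 H
  atom 2: O, bond orders sum to 2 (valence 2) → 0 H
  atom 3: C, bond orders sum to 4 (valence 4) → 0 H
  atom 4: O, bond orders sum to 2 (valence 2) → 0 H
  atom 5: C, bond orders sum to 3 (valence 4) → 1 H
  atom 6: C, bond orders sum to 3 (valence 4) → 1 H
  atom 7: N, bond orders sum to 1 (valence 3) → 2 H
  atom 8: C, bond orders sum to 3 (valence 4) → 1 H
  atom 9: O, bond orders sum to 1 (valence 2) → 1 H
  atom 10: C, bond orders sum to 3 (valence 4) → 1 H
  atom 11: F (halogen, monovalent) → 0 H
  atom 12: C, bond orders sum to 3 (valence 4) → 1 H
  atom 13: C, bond orders sum to 4 (valence 4) → 0 H
  atom 14: N, bond orders sum to 3 (valence 3) → 0 H
  atom 15: C, bond orders sum to 3 (valence 4) → 1 H
  atom 16: C, bond orders sum to 4 (valence 4) → 0 H
  atom 17: N, bond orders sum to 3 (valence 3) → 0 H
Totals → C:10, H:12, F:1, N:3, O:3.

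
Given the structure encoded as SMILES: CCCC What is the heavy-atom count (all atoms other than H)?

4

Every atom symbol written in the SMILES (organic subset) is one heavy atom; implicit H are not written.
Heavy atoms by element → C:4.
Total: 4.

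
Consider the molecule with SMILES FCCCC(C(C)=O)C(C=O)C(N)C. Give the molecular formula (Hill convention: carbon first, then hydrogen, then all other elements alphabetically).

Walk through each heavy atom and fill implicit hydrogens from standard valence (C 4, N 3, O 2, S 2, halogen 1):
  atom 1: F (halogen, monovalent) → 0 H
  atom 2: C, bond orders sum to 2 (valence 4) → 2 H
  atom 3: C, bond orders sum to 2 (valence 4) → 2 H
  atom 4: C, bond orders sum to 2 (valence 4) → 2 H
  atom 5: C, bond orders sum to 3 (valence 4) → 1 H
  atom 6: C, bond orders sum to 4 (valence 4) → 0 H
  atom 7: C, bond orders sum to 1 (valence 4) → 3 H
  atom 8: O, bond orders sum to 2 (valence 2) → 0 H
  atom 9: C, bond orders sum to 3 (valence 4) → 1 H
  atom 10: C, bond orders sum to 3 (valence 4) → 1 H
  atom 11: O, bond orders sum to 2 (valence 2) → 0 H
  atom 12: C, bond orders sum to 3 (valence 4) → 1 H
  atom 13: N, bond orders sum to 1 (valence 3) → 2 H
  atom 14: C, bond orders sum to 1 (valence 4) → 3 H
Totals → C:10, H:18, F:1, N:1, O:2.

C10H18FNO2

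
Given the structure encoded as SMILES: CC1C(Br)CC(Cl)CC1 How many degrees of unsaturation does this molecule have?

Molecular formula: C7H12BrCl.
DoU = (2C + 2 + N − H − X) / 2, where X is the halogen count and O/S are ignored.
    = (2·7 + 2 + 0 − 12 − 2) / 2 = 2 / 2 = 1.

1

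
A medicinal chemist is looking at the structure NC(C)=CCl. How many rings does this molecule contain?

0

In SMILES, each pair of matching ring-closure digits denotes one ring-closing bond; the number of such bonds equals the number of independent rings.
Ring-closure bonds here: 0.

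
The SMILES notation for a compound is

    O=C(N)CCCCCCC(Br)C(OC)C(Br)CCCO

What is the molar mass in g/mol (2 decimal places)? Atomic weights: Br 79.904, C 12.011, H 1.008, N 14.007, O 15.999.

417.18 g/mol

First, the molecular formula is C14H27Br2NO3 (counting implicit H from valence).
  Br: 2 × 79.904 = 159.808
  C: 14 × 12.011 = 168.154
  H: 27 × 1.008 = 27.216
  N: 1 × 14.007 = 14.007
  O: 3 × 15.999 = 47.997
Sum: 2×79.904 + 14×12.011 + 27×1.008 + 1×14.007 + 3×15.999 = 417.182 → 417.18 g/mol.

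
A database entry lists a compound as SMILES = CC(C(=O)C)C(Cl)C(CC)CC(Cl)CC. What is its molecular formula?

C12H22Cl2O

Walk through each heavy atom and fill implicit hydrogens from standard valence (C 4, N 3, O 2, S 2, halogen 1):
  atom 1: C, bond orders sum to 1 (valence 4) → 3 H
  atom 2: C, bond orders sum to 3 (valence 4) → 1 H
  atom 3: C, bond orders sum to 4 (valence 4) → 0 H
  atom 4: O, bond orders sum to 2 (valence 2) → 0 H
  atom 5: C, bond orders sum to 1 (valence 4) → 3 H
  atom 6: C, bond orders sum to 3 (valence 4) → 1 H
  atom 7: Cl (halogen, monovalent) → 0 H
  atom 8: C, bond orders sum to 3 (valence 4) → 1 H
  atom 9: C, bond orders sum to 2 (valence 4) → 2 H
  atom 10: C, bond orders sum to 1 (valence 4) → 3 H
  atom 11: C, bond orders sum to 2 (valence 4) → 2 H
  atom 12: C, bond orders sum to 3 (valence 4) → 1 H
  atom 13: Cl (halogen, monovalent) → 0 H
  atom 14: C, bond orders sum to 2 (valence 4) → 2 H
  atom 15: C, bond orders sum to 1 (valence 4) → 3 H
Totals → C:12, H:22, Cl:2, O:1.
In Hill order: C12H22Cl2O.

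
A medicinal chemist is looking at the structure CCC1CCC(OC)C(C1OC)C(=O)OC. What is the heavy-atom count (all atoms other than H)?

Every atom symbol written in the SMILES (organic subset) is one heavy atom; implicit H are not written.
Heavy atoms by element → C:12, O:4.
Total: 16.

16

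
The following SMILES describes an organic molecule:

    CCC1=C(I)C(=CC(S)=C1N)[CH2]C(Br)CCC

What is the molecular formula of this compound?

Walk through each heavy atom and fill implicit hydrogens from standard valence (C 4, N 3, O 2, S 2, halogen 1):
  atom 1: C, bond orders sum to 1 (valence 4) → 3 H
  atom 2: C, bond orders sum to 2 (valence 4) → 2 H
  atom 3: C, bond orders sum to 4 (valence 4) → 0 H
  atom 4: C, bond orders sum to 4 (valence 4) → 0 H
  atom 5: I (halogen, monovalent) → 0 H
  atom 6: C, bond orders sum to 4 (valence 4) → 0 H
  atom 7: C, bond orders sum to 3 (valence 4) → 1 H
  atom 8: C, bond orders sum to 4 (valence 4) → 0 H
  atom 9: S, bond orders sum to 1 (valence 2) → 1 H
  atom 10: C, bond orders sum to 4 (valence 4) → 0 H
  atom 11: N, bond orders sum to 1 (valence 3) → 2 H
  atom 12: C with explicit H count 2
  atom 13: C, bond orders sum to 3 (valence 4) → 1 H
  atom 14: Br (halogen, monovalent) → 0 H
  atom 15: C, bond orders sum to 2 (valence 4) → 2 H
  atom 16: C, bond orders sum to 2 (valence 4) → 2 H
  atom 17: C, bond orders sum to 1 (valence 4) → 3 H
Totals → C:13, H:19, Br:1, I:1, N:1, S:1.

C13H19BrINS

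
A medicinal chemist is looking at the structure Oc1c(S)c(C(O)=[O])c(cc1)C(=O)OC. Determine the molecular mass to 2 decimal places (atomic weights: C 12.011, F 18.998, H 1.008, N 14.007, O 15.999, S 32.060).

First, the molecular formula is C9H8O5S (counting implicit H from valence).
  C: 9 × 12.011 = 108.099
  H: 8 × 1.008 = 8.064
  O: 5 × 15.999 = 79.995
  S: 1 × 32.060 = 32.060
Sum: 9×12.011 + 8×1.008 + 5×15.999 + 1×32.060 = 228.218 → 228.22 g/mol.

228.22 g/mol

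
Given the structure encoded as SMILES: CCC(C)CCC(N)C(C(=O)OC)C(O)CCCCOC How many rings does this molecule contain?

In SMILES, each pair of matching ring-closure digits denotes one ring-closing bond; the number of such bonds equals the number of independent rings.
Ring-closure bonds here: 0.

0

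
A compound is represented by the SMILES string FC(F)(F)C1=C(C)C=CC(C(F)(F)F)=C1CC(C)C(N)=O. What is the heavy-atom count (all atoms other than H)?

Every atom symbol written in the SMILES (organic subset) is one heavy atom; implicit H are not written.
Heavy atoms by element → C:13, F:6, N:1, O:1.
Total: 21.

21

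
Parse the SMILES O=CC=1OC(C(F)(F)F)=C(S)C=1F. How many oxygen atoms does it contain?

Scan the SMILES for O atoms (remember two-letter symbols like Cl and Br are single atoms).
Oxygen count: 2.

2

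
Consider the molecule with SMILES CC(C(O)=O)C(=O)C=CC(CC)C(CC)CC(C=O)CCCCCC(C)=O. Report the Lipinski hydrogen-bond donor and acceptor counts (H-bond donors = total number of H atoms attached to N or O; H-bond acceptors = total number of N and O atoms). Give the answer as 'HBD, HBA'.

1, 5

Donors: find every N or O and count the H atoms it carries.
  atom 4 (O): bond orders sum to 1 → 1 H
  atom 5 (O): bond orders sum to 2 → 0 H
  atom 7 (O): bond orders sum to 2 → 0 H
  atom 19 (O): bond orders sum to 2 → 0 H
  atom 27 (O): bond orders sum to 2 → 0 H
Lipinski HBD = 1.
Acceptors: N atoms = 0, O atoms = 5 → HBA = 5.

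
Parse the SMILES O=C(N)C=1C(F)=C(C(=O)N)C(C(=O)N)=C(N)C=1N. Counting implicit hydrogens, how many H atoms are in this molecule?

Walk through each heavy atom and fill implicit hydrogens from standard valence (C 4, N 3, O 2, S 2, halogen 1):
  atom 1: O, bond orders sum to 2 (valence 2) → 0 H
  atom 2: C, bond orders sum to 4 (valence 4) → 0 H
  atom 3: N, bond orders sum to 1 (valence 3) → 2 H
  atom 4: C, bond orders sum to 4 (valence 4) → 0 H
  atom 5: C, bond orders sum to 4 (valence 4) → 0 H
  atom 6: F (halogen, monovalent) → 0 H
  atom 7: C, bond orders sum to 4 (valence 4) → 0 H
  atom 8: C, bond orders sum to 4 (valence 4) → 0 H
  atom 9: O, bond orders sum to 2 (valence 2) → 0 H
  atom 10: N, bond orders sum to 1 (valence 3) → 2 H
  atom 11: C, bond orders sum to 4 (valence 4) → 0 H
  atom 12: C, bond orders sum to 4 (valence 4) → 0 H
  atom 13: O, bond orders sum to 2 (valence 2) → 0 H
  atom 14: N, bond orders sum to 1 (valence 3) → 2 H
  atom 15: C, bond orders sum to 4 (valence 4) → 0 H
  atom 16: N, bond orders sum to 1 (valence 3) → 2 H
  atom 17: C, bond orders sum to 4 (valence 4) → 0 H
  atom 18: N, bond orders sum to 1 (valence 3) → 2 H
Total hydrogens: 10.

10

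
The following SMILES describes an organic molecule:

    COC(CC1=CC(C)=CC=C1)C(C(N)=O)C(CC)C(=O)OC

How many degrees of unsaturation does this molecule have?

6

Degree of unsaturation = (number of rings) + (number of π bonds).
Ring closures in the SMILES: 1.
π bonds: 5 double bonds (each 1 DoU) → 5 DoU from unsaturation.
Total DoU = 1 + 5 = 6.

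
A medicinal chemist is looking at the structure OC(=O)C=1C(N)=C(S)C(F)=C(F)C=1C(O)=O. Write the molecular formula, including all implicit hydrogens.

C8H5F2NO4S

Walk through each heavy atom and fill implicit hydrogens from standard valence (C 4, N 3, O 2, S 2, halogen 1):
  atom 1: O, bond orders sum to 1 (valence 2) → 1 H
  atom 2: C, bond orders sum to 4 (valence 4) → 0 H
  atom 3: O, bond orders sum to 2 (valence 2) → 0 H
  atom 4: C, bond orders sum to 4 (valence 4) → 0 H
  atom 5: C, bond orders sum to 4 (valence 4) → 0 H
  atom 6: N, bond orders sum to 1 (valence 3) → 2 H
  atom 7: C, bond orders sum to 4 (valence 4) → 0 H
  atom 8: S, bond orders sum to 1 (valence 2) → 1 H
  atom 9: C, bond orders sum to 4 (valence 4) → 0 H
  atom 10: F (halogen, monovalent) → 0 H
  atom 11: C, bond orders sum to 4 (valence 4) → 0 H
  atom 12: F (halogen, monovalent) → 0 H
  atom 13: C, bond orders sum to 4 (valence 4) → 0 H
  atom 14: C, bond orders sum to 4 (valence 4) → 0 H
  atom 15: O, bond orders sum to 1 (valence 2) → 1 H
  atom 16: O, bond orders sum to 2 (valence 2) → 0 H
Totals → C:8, H:5, F:2, N:1, O:4, S:1.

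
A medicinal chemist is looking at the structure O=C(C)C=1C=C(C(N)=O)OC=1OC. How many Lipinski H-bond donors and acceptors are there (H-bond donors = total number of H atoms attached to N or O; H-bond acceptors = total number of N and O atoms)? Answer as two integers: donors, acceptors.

2, 5

Donors: find every N or O and count the H atoms it carries.
  atom 1 (O): bond orders sum to 2 → 0 H
  atom 8 (N): bond orders sum to 1 → 2 H
  atom 9 (O): bond orders sum to 2 → 0 H
  atom 10 (O): bond orders sum to 2 → 0 H
  atom 12 (O): bond orders sum to 2 → 0 H
Lipinski HBD = 2.
Acceptors: N atoms = 1, O atoms = 4 → HBA = 5.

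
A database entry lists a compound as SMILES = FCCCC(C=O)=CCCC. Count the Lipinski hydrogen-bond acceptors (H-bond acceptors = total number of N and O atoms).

N atoms: 0; O atoms: 1.
Lipinski HBA = 0 + 1 = 1.

1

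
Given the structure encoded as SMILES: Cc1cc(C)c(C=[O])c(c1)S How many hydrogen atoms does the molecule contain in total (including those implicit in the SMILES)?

10

Walk through each heavy atom and fill implicit hydrogens from standard valence (C 4, N 3, O 2, S 2, halogen 1); for lowercase aromatic atoms, an aromatic c carries 1 H when it has two neighbours and 0 H with three, and aromatic n carries 0 H:
  atom 1: C, bond orders sum to 1 (valence 4) → 3 H
  atom 2: aromatic c, 3 neighbours → 0 H
  atom 3: aromatic c, 2 neighbours → 1 H
  atom 4: aromatic c, 3 neighbours → 0 H
  atom 5: C, bond orders sum to 1 (valence 4) → 3 H
  atom 6: aromatic c, 3 neighbours → 0 H
  atom 7: C, bond orders sum to 3 (valence 4) → 1 H
  atom 8: O with explicit H count 0
  atom 9: aromatic c, 3 neighbours → 0 H
  atom 10: aromatic c, 2 neighbours → 1 H
  atom 11: S, bond orders sum to 1 (valence 2) → 1 H
Total hydrogens: 10.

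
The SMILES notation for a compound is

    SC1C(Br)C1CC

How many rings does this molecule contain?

1

In SMILES, each pair of matching ring-closure digits denotes one ring-closing bond; the number of such bonds equals the number of independent rings.
Ring-closure bonds here: 1.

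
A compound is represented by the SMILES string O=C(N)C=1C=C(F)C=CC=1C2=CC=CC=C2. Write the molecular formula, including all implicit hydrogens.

C13H10FNO

Walk through each heavy atom and fill implicit hydrogens from standard valence (C 4, N 3, O 2, S 2, halogen 1):
  atom 1: O, bond orders sum to 2 (valence 2) → 0 H
  atom 2: C, bond orders sum to 4 (valence 4) → 0 H
  atom 3: N, bond orders sum to 1 (valence 3) → 2 H
  atom 4: C, bond orders sum to 4 (valence 4) → 0 H
  atom 5: C, bond orders sum to 3 (valence 4) → 1 H
  atom 6: C, bond orders sum to 4 (valence 4) → 0 H
  atom 7: F (halogen, monovalent) → 0 H
  atom 8: C, bond orders sum to 3 (valence 4) → 1 H
  atom 9: C, bond orders sum to 3 (valence 4) → 1 H
  atom 10: C, bond orders sum to 4 (valence 4) → 0 H
  atom 11: C, bond orders sum to 4 (valence 4) → 0 H
  atom 12: C, bond orders sum to 3 (valence 4) → 1 H
  atom 13: C, bond orders sum to 3 (valence 4) → 1 H
  atom 14: C, bond orders sum to 3 (valence 4) → 1 H
  atom 15: C, bond orders sum to 3 (valence 4) → 1 H
  atom 16: C, bond orders sum to 3 (valence 4) → 1 H
Totals → C:13, H:10, F:1, N:1, O:1.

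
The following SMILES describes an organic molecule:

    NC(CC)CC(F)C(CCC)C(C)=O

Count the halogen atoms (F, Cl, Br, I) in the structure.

1

Halogen atoms appear at heavy-atom position 7 (1×F).
Other groups present: 1 ketone, 1 primary amine.
Halogen count: 1.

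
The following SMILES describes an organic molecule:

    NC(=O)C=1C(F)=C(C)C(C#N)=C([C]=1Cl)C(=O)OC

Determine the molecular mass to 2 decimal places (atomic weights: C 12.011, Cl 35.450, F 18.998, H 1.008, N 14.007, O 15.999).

270.64 g/mol

First, the molecular formula is C11H8ClFN2O3 (counting implicit H from valence).
  C: 11 × 12.011 = 132.121
  Cl: 1 × 35.450 = 35.450
  F: 1 × 18.998 = 18.998
  H: 8 × 1.008 = 8.064
  N: 2 × 14.007 = 28.014
  O: 3 × 15.999 = 47.997
Sum: 11×12.011 + 1×35.450 + 1×18.998 + 8×1.008 + 2×14.007 + 3×15.999 = 270.644 → 270.64 g/mol.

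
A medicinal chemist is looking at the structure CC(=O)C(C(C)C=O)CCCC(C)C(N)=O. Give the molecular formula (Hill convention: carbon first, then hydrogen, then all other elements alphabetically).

C12H21NO3

Walk through each heavy atom and fill implicit hydrogens from standard valence (C 4, N 3, O 2, S 2, halogen 1):
  atom 1: C, bond orders sum to 1 (valence 4) → 3 H
  atom 2: C, bond orders sum to 4 (valence 4) → 0 H
  atom 3: O, bond orders sum to 2 (valence 2) → 0 H
  atom 4: C, bond orders sum to 3 (valence 4) → 1 H
  atom 5: C, bond orders sum to 3 (valence 4) → 1 H
  atom 6: C, bond orders sum to 1 (valence 4) → 3 H
  atom 7: C, bond orders sum to 3 (valence 4) → 1 H
  atom 8: O, bond orders sum to 2 (valence 2) → 0 H
  atom 9: C, bond orders sum to 2 (valence 4) → 2 H
  atom 10: C, bond orders sum to 2 (valence 4) → 2 H
  atom 11: C, bond orders sum to 2 (valence 4) → 2 H
  atom 12: C, bond orders sum to 3 (valence 4) → 1 H
  atom 13: C, bond orders sum to 1 (valence 4) → 3 H
  atom 14: C, bond orders sum to 4 (valence 4) → 0 H
  atom 15: N, bond orders sum to 1 (valence 3) → 2 H
  atom 16: O, bond orders sum to 2 (valence 2) → 0 H
Totals → C:12, H:21, N:1, O:3.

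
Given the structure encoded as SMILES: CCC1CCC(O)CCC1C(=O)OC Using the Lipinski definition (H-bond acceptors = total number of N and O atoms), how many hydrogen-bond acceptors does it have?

N atoms: 0; O atoms: 3.
Lipinski HBA = 0 + 3 = 3.

3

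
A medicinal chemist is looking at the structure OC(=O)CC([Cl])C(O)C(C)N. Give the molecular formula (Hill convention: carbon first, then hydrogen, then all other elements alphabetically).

C6H12ClNO3

Walk through each heavy atom and fill implicit hydrogens from standard valence (C 4, N 3, O 2, S 2, halogen 1):
  atom 1: O, bond orders sum to 1 (valence 2) → 1 H
  atom 2: C, bond orders sum to 4 (valence 4) → 0 H
  atom 3: O, bond orders sum to 2 (valence 2) → 0 H
  atom 4: C, bond orders sum to 2 (valence 4) → 2 H
  atom 5: C, bond orders sum to 3 (valence 4) → 1 H
  atom 6: Cl with explicit H count 0
  atom 7: C, bond orders sum to 3 (valence 4) → 1 H
  atom 8: O, bond orders sum to 1 (valence 2) → 1 H
  atom 9: C, bond orders sum to 3 (valence 4) → 1 H
  atom 10: C, bond orders sum to 1 (valence 4) → 3 H
  atom 11: N, bond orders sum to 1 (valence 3) → 2 H
Totals → C:6, H:12, Cl:1, N:1, O:3.
In Hill order: C6H12ClNO3.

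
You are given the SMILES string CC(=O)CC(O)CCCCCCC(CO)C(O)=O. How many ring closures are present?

0

In SMILES, each pair of matching ring-closure digits denotes one ring-closing bond; the number of such bonds equals the number of independent rings.
Ring-closure bonds here: 0.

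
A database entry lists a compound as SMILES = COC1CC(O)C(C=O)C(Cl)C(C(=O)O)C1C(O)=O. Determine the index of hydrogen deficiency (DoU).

4

Degree of unsaturation = (number of rings) + (number of π bonds).
Ring closures in the SMILES: 1.
π bonds: 3 double bonds (each 1 DoU) → 3 DoU from unsaturation.
Total DoU = 1 + 3 = 4.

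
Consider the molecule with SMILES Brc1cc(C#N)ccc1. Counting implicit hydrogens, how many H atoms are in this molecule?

4

Walk through each heavy atom and fill implicit hydrogens from standard valence (C 4, N 3, O 2, S 2, halogen 1); for lowercase aromatic atoms, an aromatic c carries 1 H when it has two neighbours and 0 H with three, and aromatic n carries 0 H:
  atom 1: Br (halogen, monovalent) → 0 H
  atom 2: aromatic c, 3 neighbours → 0 H
  atom 3: aromatic c, 2 neighbours → 1 H
  atom 4: aromatic c, 3 neighbours → 0 H
  atom 5: C, bond orders sum to 4 (valence 4) → 0 H
  atom 6: N, bond orders sum to 3 (valence 3) → 0 H
  atom 7: aromatic c, 2 neighbours → 1 H
  atom 8: aromatic c, 2 neighbours → 1 H
  atom 9: aromatic c, 2 neighbours → 1 H
Total hydrogens: 4.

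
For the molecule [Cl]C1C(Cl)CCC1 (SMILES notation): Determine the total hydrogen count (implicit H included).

Walk through each heavy atom and fill implicit hydrogens from standard valence (C 4, N 3, O 2, S 2, halogen 1):
  atom 1: Cl with explicit H count 0
  atom 2: C, bond orders sum to 3 (valence 4) → 1 H
  atom 3: C, bond orders sum to 3 (valence 4) → 1 H
  atom 4: Cl (halogen, monovalent) → 0 H
  atom 5: C, bond orders sum to 2 (valence 4) → 2 H
  atom 6: C, bond orders sum to 2 (valence 4) → 2 H
  atom 7: C, bond orders sum to 2 (valence 4) → 2 H
Total hydrogens: 8.

8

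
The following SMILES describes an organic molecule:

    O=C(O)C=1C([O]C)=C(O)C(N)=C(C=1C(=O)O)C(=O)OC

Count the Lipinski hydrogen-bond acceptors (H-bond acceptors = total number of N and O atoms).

N atoms: 1; O atoms: 8.
Lipinski HBA = 1 + 8 = 9.

9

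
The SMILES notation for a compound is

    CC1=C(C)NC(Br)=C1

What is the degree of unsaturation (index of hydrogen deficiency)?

3

Molecular formula: C6H8BrN.
DoU = (2C + 2 + N − H − X) / 2, where X is the halogen count and O/S are ignored.
    = (2·6 + 2 + 1 − 8 − 1) / 2 = 6 / 2 = 3.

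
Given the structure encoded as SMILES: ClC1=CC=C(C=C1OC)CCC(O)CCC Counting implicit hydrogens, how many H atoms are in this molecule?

19

Walk through each heavy atom and fill implicit hydrogens from standard valence (C 4, N 3, O 2, S 2, halogen 1):
  atom 1: Cl (halogen, monovalent) → 0 H
  atom 2: C, bond orders sum to 4 (valence 4) → 0 H
  atom 3: C, bond orders sum to 3 (valence 4) → 1 H
  atom 4: C, bond orders sum to 3 (valence 4) → 1 H
  atom 5: C, bond orders sum to 4 (valence 4) → 0 H
  atom 6: C, bond orders sum to 3 (valence 4) → 1 H
  atom 7: C, bond orders sum to 4 (valence 4) → 0 H
  atom 8: O, bond orders sum to 2 (valence 2) → 0 H
  atom 9: C, bond orders sum to 1 (valence 4) → 3 H
  atom 10: C, bond orders sum to 2 (valence 4) → 2 H
  atom 11: C, bond orders sum to 2 (valence 4) → 2 H
  atom 12: C, bond orders sum to 3 (valence 4) → 1 H
  atom 13: O, bond orders sum to 1 (valence 2) → 1 H
  atom 14: C, bond orders sum to 2 (valence 4) → 2 H
  atom 15: C, bond orders sum to 2 (valence 4) → 2 H
  atom 16: C, bond orders sum to 1 (valence 4) → 3 H
Total hydrogens: 19.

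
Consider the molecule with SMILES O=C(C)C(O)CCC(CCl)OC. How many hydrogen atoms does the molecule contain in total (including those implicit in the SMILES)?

15

Walk through each heavy atom and fill implicit hydrogens from standard valence (C 4, N 3, O 2, S 2, halogen 1):
  atom 1: O, bond orders sum to 2 (valence 2) → 0 H
  atom 2: C, bond orders sum to 4 (valence 4) → 0 H
  atom 3: C, bond orders sum to 1 (valence 4) → 3 H
  atom 4: C, bond orders sum to 3 (valence 4) → 1 H
  atom 5: O, bond orders sum to 1 (valence 2) → 1 H
  atom 6: C, bond orders sum to 2 (valence 4) → 2 H
  atom 7: C, bond orders sum to 2 (valence 4) → 2 H
  atom 8: C, bond orders sum to 3 (valence 4) → 1 H
  atom 9: C, bond orders sum to 2 (valence 4) → 2 H
  atom 10: Cl (halogen, monovalent) → 0 H
  atom 11: O, bond orders sum to 2 (valence 2) → 0 H
  atom 12: C, bond orders sum to 1 (valence 4) → 3 H
Total hydrogens: 15.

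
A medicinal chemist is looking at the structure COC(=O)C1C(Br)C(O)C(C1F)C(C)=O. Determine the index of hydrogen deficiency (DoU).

Molecular formula: C9H12BrFO4.
DoU = (2C + 2 + N − H − X) / 2, where X is the halogen count and O/S are ignored.
    = (2·9 + 2 + 0 − 12 − 2) / 2 = 6 / 2 = 3.

3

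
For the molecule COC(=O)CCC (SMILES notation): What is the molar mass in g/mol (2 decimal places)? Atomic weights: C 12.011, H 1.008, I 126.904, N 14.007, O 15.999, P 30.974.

First, the molecular formula is C5H10O2 (counting implicit H from valence).
  C: 5 × 12.011 = 60.055
  H: 10 × 1.008 = 10.080
  O: 2 × 15.999 = 31.998
Sum: 5×12.011 + 10×1.008 + 2×15.999 = 102.133 → 102.13 g/mol.

102.13 g/mol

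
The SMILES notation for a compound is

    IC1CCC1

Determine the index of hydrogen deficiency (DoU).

Molecular formula: C4H7I.
DoU = (2C + 2 + N − H − X) / 2, where X is the halogen count and O/S are ignored.
    = (2·4 + 2 + 0 − 7 − 1) / 2 = 2 / 2 = 1.

1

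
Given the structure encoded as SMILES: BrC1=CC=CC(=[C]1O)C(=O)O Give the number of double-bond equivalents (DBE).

Degree of unsaturation = (number of rings) + (number of π bonds).
Ring closures in the SMILES: 1.
π bonds: 4 double bonds (each 1 DoU) → 4 DoU from unsaturation.
Total DoU = 1 + 4 = 5.

5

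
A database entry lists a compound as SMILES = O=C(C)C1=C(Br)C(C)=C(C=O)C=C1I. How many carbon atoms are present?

10

Count every carbon token in the SMILES (each C, including those in ring-closure positions and inside branches).
Carbon count: 10.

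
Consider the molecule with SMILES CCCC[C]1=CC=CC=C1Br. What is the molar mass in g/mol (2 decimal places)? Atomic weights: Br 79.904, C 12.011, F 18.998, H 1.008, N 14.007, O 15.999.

First, the molecular formula is C10H13Br (counting implicit H from valence).
  Br: 1 × 79.904 = 79.904
  C: 10 × 12.011 = 120.110
  H: 13 × 1.008 = 13.104
Sum: 1×79.904 + 10×12.011 + 13×1.008 = 213.118 → 213.12 g/mol.

213.12 g/mol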